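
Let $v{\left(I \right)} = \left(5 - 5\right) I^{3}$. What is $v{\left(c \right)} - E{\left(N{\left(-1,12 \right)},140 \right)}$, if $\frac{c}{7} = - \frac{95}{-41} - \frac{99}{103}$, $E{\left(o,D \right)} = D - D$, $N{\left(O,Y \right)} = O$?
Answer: $0$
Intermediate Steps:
$E{\left(o,D \right)} = 0$
$c = \frac{40082}{4223}$ ($c = 7 \left(- \frac{95}{-41} - \frac{99}{103}\right) = 7 \left(\left(-95\right) \left(- \frac{1}{41}\right) - \frac{99}{103}\right) = 7 \left(\frac{95}{41} - \frac{99}{103}\right) = 7 \cdot \frac{5726}{4223} = \frac{40082}{4223} \approx 9.4914$)
$v{\left(I \right)} = 0$ ($v{\left(I \right)} = 0 I^{3} = 0$)
$v{\left(c \right)} - E{\left(N{\left(-1,12 \right)},140 \right)} = 0 - 0 = 0 + 0 = 0$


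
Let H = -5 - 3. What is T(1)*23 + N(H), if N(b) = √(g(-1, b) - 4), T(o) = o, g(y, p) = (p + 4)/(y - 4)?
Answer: 23 + 4*I*√5/5 ≈ 23.0 + 1.7889*I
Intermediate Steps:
g(y, p) = (4 + p)/(-4 + y)
H = -8
N(b) = √(-24/5 - b/5) (N(b) = √((4 + b)/(-4 - 1) - 4) = √((4 + b)/(-5) - 4) = √(-(4 + b)/5 - 4) = √((-⅘ - b/5) - 4) = √(-24/5 - b/5))
T(1)*23 + N(H) = 1*23 + √(-120 - 5*(-8))/5 = 23 + √(-120 + 40)/5 = 23 + √(-80)/5 = 23 + (4*I*√5)/5 = 23 + 4*I*√5/5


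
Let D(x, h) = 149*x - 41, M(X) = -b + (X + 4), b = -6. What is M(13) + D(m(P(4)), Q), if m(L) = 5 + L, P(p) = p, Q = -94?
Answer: 1323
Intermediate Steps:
M(X) = 10 + X (M(X) = -1*(-6) + (X + 4) = 6 + (4 + X) = 10 + X)
D(x, h) = -41 + 149*x
M(13) + D(m(P(4)), Q) = (10 + 13) + (-41 + 149*(5 + 4)) = 23 + (-41 + 149*9) = 23 + (-41 + 1341) = 23 + 1300 = 1323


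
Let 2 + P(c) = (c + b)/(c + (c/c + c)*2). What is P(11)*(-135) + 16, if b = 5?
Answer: 1570/7 ≈ 224.29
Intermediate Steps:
P(c) = -2 + (5 + c)/(2 + 3*c) (P(c) = -2 + (c + 5)/(c + (c/c + c)*2) = -2 + (5 + c)/(c + (1 + c)*2) = -2 + (5 + c)/(c + (2 + 2*c)) = -2 + (5 + c)/(2 + 3*c))
P(11)*(-135) + 16 = ((1 - 5*11)/(2 + 3*11))*(-135) + 16 = ((1 - 55)/(2 + 33))*(-135) + 16 = (-54/35)*(-135) + 16 = ((1/35)*(-54))*(-135) + 16 = -54/35*(-135) + 16 = 1458/7 + 16 = 1570/7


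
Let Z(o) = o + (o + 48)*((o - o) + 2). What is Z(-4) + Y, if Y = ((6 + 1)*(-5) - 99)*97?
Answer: -12914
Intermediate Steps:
Y = -12998 (Y = (7*(-5) - 99)*97 = (-35 - 99)*97 = -134*97 = -12998)
Z(o) = 96 + 3*o (Z(o) = o + (48 + o)*(0 + 2) = o + (48 + o)*2 = o + (96 + 2*o) = 96 + 3*o)
Z(-4) + Y = (96 + 3*(-4)) - 12998 = (96 - 12) - 12998 = 84 - 12998 = -12914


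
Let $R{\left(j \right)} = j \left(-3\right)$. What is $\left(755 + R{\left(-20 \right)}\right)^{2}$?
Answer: $664225$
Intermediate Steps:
$R{\left(j \right)} = - 3 j$
$\left(755 + R{\left(-20 \right)}\right)^{2} = \left(755 - -60\right)^{2} = \left(755 + 60\right)^{2} = 815^{2} = 664225$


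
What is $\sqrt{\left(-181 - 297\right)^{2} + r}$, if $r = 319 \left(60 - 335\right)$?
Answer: $\sqrt{140759} \approx 375.18$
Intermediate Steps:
$r = -87725$ ($r = 319 \left(-275\right) = -87725$)
$\sqrt{\left(-181 - 297\right)^{2} + r} = \sqrt{\left(-181 - 297\right)^{2} - 87725} = \sqrt{\left(-478\right)^{2} - 87725} = \sqrt{228484 - 87725} = \sqrt{140759}$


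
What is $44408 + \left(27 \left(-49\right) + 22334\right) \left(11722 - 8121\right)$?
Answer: $75705019$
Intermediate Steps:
$44408 + \left(27 \left(-49\right) + 22334\right) \left(11722 - 8121\right) = 44408 + \left(-1323 + 22334\right) 3601 = 44408 + 21011 \cdot 3601 = 44408 + 75660611 = 75705019$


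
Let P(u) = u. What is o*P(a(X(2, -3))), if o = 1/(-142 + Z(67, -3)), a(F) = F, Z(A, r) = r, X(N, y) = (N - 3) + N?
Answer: -1/145 ≈ -0.0068966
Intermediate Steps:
X(N, y) = -3 + 2*N (X(N, y) = (-3 + N) + N = -3 + 2*N)
o = -1/145 (o = 1/(-142 - 3) = 1/(-145) = -1/145 ≈ -0.0068966)
o*P(a(X(2, -3))) = -(-3 + 2*2)/145 = -(-3 + 4)/145 = -1/145*1 = -1/145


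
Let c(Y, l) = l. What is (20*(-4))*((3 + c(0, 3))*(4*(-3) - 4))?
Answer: 7680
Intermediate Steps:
(20*(-4))*((3 + c(0, 3))*(4*(-3) - 4)) = (20*(-4))*((3 + 3)*(4*(-3) - 4)) = -480*(-12 - 4) = -480*(-16) = -80*(-96) = 7680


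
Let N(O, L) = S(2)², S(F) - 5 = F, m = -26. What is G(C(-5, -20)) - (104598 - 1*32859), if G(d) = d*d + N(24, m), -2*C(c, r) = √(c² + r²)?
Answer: -286335/4 ≈ -71584.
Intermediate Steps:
S(F) = 5 + F
C(c, r) = -√(c² + r²)/2
N(O, L) = 49 (N(O, L) = (5 + 2)² = 7² = 49)
G(d) = 49 + d² (G(d) = d*d + 49 = d² + 49 = 49 + d²)
G(C(-5, -20)) - (104598 - 1*32859) = (49 + (-√((-5)² + (-20)²)/2)²) - (104598 - 1*32859) = (49 + (-√(25 + 400)/2)²) - (104598 - 32859) = (49 + (-5*√17/2)²) - 1*71739 = (49 + (-5*√17/2)²) - 71739 = (49 + 425/4) - 71739 = 621/4 - 71739 = -286335/4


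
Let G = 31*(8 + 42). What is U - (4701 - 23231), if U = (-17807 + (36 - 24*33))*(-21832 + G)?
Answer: 376513296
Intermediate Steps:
G = 1550 (G = 31*50 = 1550)
U = 376494766 (U = (-17807 + (36 - 24*33))*(-21832 + 1550) = (-17807 + (36 - 792))*(-20282) = (-17807 - 756)*(-20282) = -18563*(-20282) = 376494766)
U - (4701 - 23231) = 376494766 - (4701 - 23231) = 376494766 - 1*(-18530) = 376494766 + 18530 = 376513296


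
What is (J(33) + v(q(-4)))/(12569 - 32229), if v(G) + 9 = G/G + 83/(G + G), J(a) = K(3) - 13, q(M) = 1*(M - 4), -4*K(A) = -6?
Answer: 79/62912 ≈ 0.0012557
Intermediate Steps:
K(A) = 3/2 (K(A) = -1/4*(-6) = 3/2)
q(M) = -4 + M (q(M) = 1*(-4 + M) = -4 + M)
J(a) = -23/2 (J(a) = 3/2 - 13 = -23/2)
v(G) = -8 + 83/(2*G) (v(G) = -9 + (G/G + 83/(G + G)) = -9 + (1 + 83/((2*G))) = -9 + (1 + 83*(1/(2*G))) = -9 + (1 + 83/(2*G)) = -8 + 83/(2*G))
(J(33) + v(q(-4)))/(12569 - 32229) = (-23/2 + (-8 + 83/(2*(-4 - 4))))/(12569 - 32229) = (-23/2 + (-8 + (83/2)/(-8)))/(-19660) = (-23/2 + (-8 + (83/2)*(-1/8)))*(-1/19660) = (-23/2 + (-8 - 83/16))*(-1/19660) = (-23/2 - 211/16)*(-1/19660) = -395/16*(-1/19660) = 79/62912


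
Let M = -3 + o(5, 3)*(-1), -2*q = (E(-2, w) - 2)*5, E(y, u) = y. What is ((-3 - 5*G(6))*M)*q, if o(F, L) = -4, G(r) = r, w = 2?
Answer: -330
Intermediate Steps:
q = 10 (q = -(-2 - 2)*5/2 = -(-2)*5 = -1/2*(-20) = 10)
M = 1 (M = -3 - 4*(-1) = -3 + 4 = 1)
((-3 - 5*G(6))*M)*q = ((-3 - 5*6)*1)*10 = ((-3 - 30)*1)*10 = -33*1*10 = -33*10 = -330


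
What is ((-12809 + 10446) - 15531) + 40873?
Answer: 22979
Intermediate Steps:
((-12809 + 10446) - 15531) + 40873 = (-2363 - 15531) + 40873 = -17894 + 40873 = 22979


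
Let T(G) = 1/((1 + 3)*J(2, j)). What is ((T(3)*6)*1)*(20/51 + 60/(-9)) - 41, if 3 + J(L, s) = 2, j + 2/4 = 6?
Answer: -537/17 ≈ -31.588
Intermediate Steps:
j = 11/2 (j = -½ + 6 = 11/2 ≈ 5.5000)
J(L, s) = -1 (J(L, s) = -3 + 2 = -1)
T(G) = -¼ (T(G) = 1/((1 + 3)*(-1)) = -1/4 = (¼)*(-1) = -¼)
((T(3)*6)*1)*(20/51 + 60/(-9)) - 41 = (-¼*6*1)*(20/51 + 60/(-9)) - 41 = (-3/2*1)*(20*(1/51) + 60*(-⅑)) - 41 = -3*(20/51 - 20/3)/2 - 41 = -3/2*(-320/51) - 41 = 160/17 - 41 = -537/17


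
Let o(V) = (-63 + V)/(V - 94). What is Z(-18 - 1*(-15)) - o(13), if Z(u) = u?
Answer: -293/81 ≈ -3.6173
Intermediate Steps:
o(V) = (-63 + V)/(-94 + V)
Z(-18 - 1*(-15)) - o(13) = (-18 - 1*(-15)) - (-63 + 13)/(-94 + 13) = (-18 + 15) - (-50)/(-81) = -3 - (-1)*(-50)/81 = -3 - 1*50/81 = -3 - 50/81 = -293/81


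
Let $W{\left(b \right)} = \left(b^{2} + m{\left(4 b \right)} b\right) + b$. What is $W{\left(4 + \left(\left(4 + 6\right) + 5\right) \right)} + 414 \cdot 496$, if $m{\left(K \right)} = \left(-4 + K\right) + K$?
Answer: $208536$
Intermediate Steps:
$m{\left(K \right)} = -4 + 2 K$
$W{\left(b \right)} = b + b^{2} + b \left(-4 + 8 b\right)$ ($W{\left(b \right)} = \left(b^{2} + \left(-4 + 2 \cdot 4 b\right) b\right) + b = \left(b^{2} + \left(-4 + 8 b\right) b\right) + b = \left(b^{2} + b \left(-4 + 8 b\right)\right) + b = b + b^{2} + b \left(-4 + 8 b\right)$)
$W{\left(4 + \left(\left(4 + 6\right) + 5\right) \right)} + 414 \cdot 496 = 3 \left(4 + \left(\left(4 + 6\right) + 5\right)\right) \left(-1 + 3 \left(4 + \left(\left(4 + 6\right) + 5\right)\right)\right) + 414 \cdot 496 = 3 \left(4 + \left(10 + 5\right)\right) \left(-1 + 3 \left(4 + \left(10 + 5\right)\right)\right) + 205344 = 3 \left(4 + 15\right) \left(-1 + 3 \left(4 + 15\right)\right) + 205344 = 3 \cdot 19 \left(-1 + 3 \cdot 19\right) + 205344 = 3 \cdot 19 \left(-1 + 57\right) + 205344 = 3 \cdot 19 \cdot 56 + 205344 = 3192 + 205344 = 208536$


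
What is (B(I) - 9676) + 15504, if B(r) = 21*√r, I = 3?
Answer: 5828 + 21*√3 ≈ 5864.4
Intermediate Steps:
(B(I) - 9676) + 15504 = (21*√3 - 9676) + 15504 = (-9676 + 21*√3) + 15504 = 5828 + 21*√3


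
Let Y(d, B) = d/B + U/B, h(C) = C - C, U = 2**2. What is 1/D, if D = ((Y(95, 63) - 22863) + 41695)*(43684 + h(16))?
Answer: 7/5759080140 ≈ 1.2155e-9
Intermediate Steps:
U = 4
h(C) = 0
Y(d, B) = 4/B + d/B (Y(d, B) = d/B + 4/B = 4/B + d/B)
D = 5759080140/7 (D = (((4 + 95)/63 - 22863) + 41695)*(43684 + 0) = (((1/63)*99 - 22863) + 41695)*43684 = ((11/7 - 22863) + 41695)*43684 = (-160030/7 + 41695)*43684 = (131835/7)*43684 = 5759080140/7 ≈ 8.2273e+8)
1/D = 1/(5759080140/7) = 7/5759080140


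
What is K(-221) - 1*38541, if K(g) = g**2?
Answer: 10300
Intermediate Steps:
K(-221) - 1*38541 = (-221)**2 - 1*38541 = 48841 - 38541 = 10300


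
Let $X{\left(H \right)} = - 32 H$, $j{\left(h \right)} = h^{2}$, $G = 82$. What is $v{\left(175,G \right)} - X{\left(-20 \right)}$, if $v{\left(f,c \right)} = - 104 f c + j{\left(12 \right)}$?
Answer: $-1492896$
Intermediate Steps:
$v{\left(f,c \right)} = 144 - 104 c f$ ($v{\left(f,c \right)} = - 104 f c + 12^{2} = - 104 c f + 144 = 144 - 104 c f$)
$v{\left(175,G \right)} - X{\left(-20 \right)} = \left(144 - 8528 \cdot 175\right) - \left(-32\right) \left(-20\right) = \left(144 - 1492400\right) - 640 = -1492256 - 640 = -1492896$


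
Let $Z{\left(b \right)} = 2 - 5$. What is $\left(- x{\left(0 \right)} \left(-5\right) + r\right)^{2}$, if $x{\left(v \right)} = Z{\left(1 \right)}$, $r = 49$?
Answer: $1156$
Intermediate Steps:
$Z{\left(b \right)} = -3$ ($Z{\left(b \right)} = 2 - 5 = -3$)
$x{\left(v \right)} = -3$
$\left(- x{\left(0 \right)} \left(-5\right) + r\right)^{2} = \left(\left(-1\right) \left(-3\right) \left(-5\right) + 49\right)^{2} = \left(3 \left(-5\right) + 49\right)^{2} = \left(-15 + 49\right)^{2} = 34^{2} = 1156$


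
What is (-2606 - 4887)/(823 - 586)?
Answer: -7493/237 ≈ -31.616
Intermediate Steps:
(-2606 - 4887)/(823 - 586) = -7493/237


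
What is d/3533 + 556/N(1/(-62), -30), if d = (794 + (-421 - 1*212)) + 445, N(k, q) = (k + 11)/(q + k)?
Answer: -3655238942/2405973 ≈ -1519.2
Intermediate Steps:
N(k, q) = (11 + k)/(k + q)
d = 606 (d = (794 + (-421 - 212)) + 445 = (794 - 633) + 445 = 161 + 445 = 606)
d/3533 + 556/N(1/(-62), -30) = 606/3533 + 556/(((11 + 1/(-62))/(1/(-62) - 30))) = 606*(1/3533) + 556/(((11 - 1/62)/(-1/62 - 30))) = 606/3533 + 556/(((681/62)/(-1861/62))) = 606/3533 + 556/((-62/1861*681/62)) = 606/3533 + 556/(-681/1861) = 606/3533 + 556*(-1861/681) = 606/3533 - 1034716/681 = -3655238942/2405973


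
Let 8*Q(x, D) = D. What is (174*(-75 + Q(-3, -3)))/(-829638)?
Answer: 5829/368728 ≈ 0.015808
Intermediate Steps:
Q(x, D) = D/8
(174*(-75 + Q(-3, -3)))/(-829638) = (174*(-75 + (1/8)*(-3)))/(-829638) = (174*(-75 - 3/8))*(-1/829638) = (174*(-603/8))*(-1/829638) = -52461/4*(-1/829638) = 5829/368728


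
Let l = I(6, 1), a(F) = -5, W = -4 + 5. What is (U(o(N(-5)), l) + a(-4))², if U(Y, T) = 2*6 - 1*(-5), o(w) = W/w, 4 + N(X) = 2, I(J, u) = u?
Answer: 144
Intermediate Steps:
W = 1
l = 1
N(X) = -2 (N(X) = -4 + 2 = -2)
o(w) = 1/w
U(Y, T) = 17 (U(Y, T) = 12 + 5 = 17)
(U(o(N(-5)), l) + a(-4))² = (17 - 5)² = 12² = 144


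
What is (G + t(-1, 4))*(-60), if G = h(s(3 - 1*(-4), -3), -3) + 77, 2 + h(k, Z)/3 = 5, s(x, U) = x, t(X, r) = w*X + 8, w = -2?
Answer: -5760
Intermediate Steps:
t(X, r) = 8 - 2*X (t(X, r) = -2*X + 8 = 8 - 2*X)
h(k, Z) = 9 (h(k, Z) = -6 + 3*5 = -6 + 15 = 9)
G = 86 (G = 9 + 77 = 86)
(G + t(-1, 4))*(-60) = (86 + (8 - 2*(-1)))*(-60) = (86 + (8 + 2))*(-60) = (86 + 10)*(-60) = 96*(-60) = -5760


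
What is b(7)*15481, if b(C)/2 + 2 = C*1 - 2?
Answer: 92886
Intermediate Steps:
b(C) = -8 + 2*C (b(C) = -4 + 2*(C*1 - 2) = -4 + 2*(C - 2) = -4 + 2*(-2 + C) = -4 + (-4 + 2*C) = -8 + 2*C)
b(7)*15481 = (-8 + 2*7)*15481 = (-8 + 14)*15481 = 6*15481 = 92886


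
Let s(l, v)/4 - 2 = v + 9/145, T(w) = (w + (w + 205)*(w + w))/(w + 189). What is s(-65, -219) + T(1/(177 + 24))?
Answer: -1325212175/1527198 ≈ -867.74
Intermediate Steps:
T(w) = (w + 2*w*(205 + w))/(189 + w) (T(w) = (w + (205 + w)*(2*w))/(189 + w) = (w + 2*w*(205 + w))/(189 + w))
s(l, v) = 1196/145 + 4*v (s(l, v) = 8 + 4*(v + 9/145) = 8 + 4*(9/145 + v) = 8 + (36/145 + 4*v) = 1196/145 + 4*v)
s(-65, -219) + T(1/(177 + 24)) = (1196/145 + 4*(-219)) + (411 + 2/(177 + 24))/((177 + 24)*(189 + 1/(177 + 24))) = (1196/145 - 876) + (411 + 2/201)/(201*(189 + 1/201)) = -125824/145 + (411 + 2*(1/201))/(201*(189 + 1/201)) = -125824/145 + (411 + 2/201)/(201*(37990/201)) = -125824/145 + (1/201)*(201/37990)*(82613/201) = -125824/145 + 82613/7635990 = -1325212175/1527198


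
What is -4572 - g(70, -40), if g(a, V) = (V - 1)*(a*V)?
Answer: -119372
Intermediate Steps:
g(a, V) = V*a*(-1 + V) (g(a, V) = (-1 + V)*(V*a) = V*a*(-1 + V))
-4572 - g(70, -40) = -4572 - (-40)*70*(-1 - 40) = -4572 - (-40)*70*(-41) = -4572 - 1*114800 = -4572 - 114800 = -119372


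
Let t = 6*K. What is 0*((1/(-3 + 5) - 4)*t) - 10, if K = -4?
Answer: -10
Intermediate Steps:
t = -24 (t = 6*(-4) = -24)
0*((1/(-3 + 5) - 4)*t) - 10 = 0*((1/(-3 + 5) - 4)*(-24)) - 10 = 0*((1/2 - 4)*(-24)) - 10 = 0*(-7/2*(-24)) - 10 = 0*84 - 10 = 0 - 10 = -10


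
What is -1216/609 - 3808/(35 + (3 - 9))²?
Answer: -115232/17661 ≈ -6.5247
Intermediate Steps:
-1216/609 - 3808/(35 + (3 - 9))² = -1216*1/609 - 3808/(35 - 6)² = -1216/609 - 3808/(29²) = -1216/609 - 3808/841 = -115232/17661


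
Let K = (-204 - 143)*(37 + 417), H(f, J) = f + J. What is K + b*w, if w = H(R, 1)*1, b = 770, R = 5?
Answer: -152918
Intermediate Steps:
H(f, J) = J + f
K = -157538 (K = -347*454 = -157538)
w = 6 (w = (1 + 5)*1 = 6*1 = 6)
K + b*w = -157538 + 770*6 = -157538 + 4620 = -152918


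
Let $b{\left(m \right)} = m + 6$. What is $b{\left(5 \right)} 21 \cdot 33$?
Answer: $7623$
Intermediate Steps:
$b{\left(m \right)} = 6 + m$
$b{\left(5 \right)} 21 \cdot 33 = \left(6 + 5\right) 21 \cdot 33 = 11 \cdot 21 \cdot 33 = 231 \cdot 33 = 7623$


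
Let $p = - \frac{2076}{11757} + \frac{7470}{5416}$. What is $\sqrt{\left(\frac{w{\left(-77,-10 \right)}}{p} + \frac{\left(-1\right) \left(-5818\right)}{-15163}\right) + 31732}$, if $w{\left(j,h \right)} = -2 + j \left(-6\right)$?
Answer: $\frac{\sqrt{345544128529186562526934}}{3280226953} \approx 179.2$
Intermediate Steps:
$p = \frac{12763529}{10612652}$ ($p = \left(-2076\right) \frac{1}{11757} + 7470 \cdot \frac{1}{5416} = - \frac{692}{3919} + \frac{3735}{2708} = \frac{12763529}{10612652} \approx 1.2027$)
$w{\left(j,h \right)} = -2 - 6 j$
$\sqrt{\left(\frac{w{\left(-77,-10 \right)}}{p} + \frac{\left(-1\right) \left(-5818\right)}{-15163}\right) + 31732} = \sqrt{\left(\frac{-2 - -462}{\frac{12763529}{10612652}} + \frac{\left(-1\right) \left(-5818\right)}{-15163}\right) + 31732} = \sqrt{\left(\left(-2 + 462\right) \frac{10612652}{12763529} + 5818 \left(- \frac{1}{15163}\right)\right) + 31732} = \sqrt{\left(460 \cdot \frac{10612652}{12763529} - \frac{5818}{15163}\right) + 31732} = \sqrt{\left(\frac{4881819920}{12763529} - \frac{5818}{15163}\right) + 31732} = \sqrt{\frac{1253369105682}{3280226953} + 31732} = \sqrt{\frac{105341530778278}{3280226953}} = \frac{\sqrt{345544128529186562526934}}{3280226953}$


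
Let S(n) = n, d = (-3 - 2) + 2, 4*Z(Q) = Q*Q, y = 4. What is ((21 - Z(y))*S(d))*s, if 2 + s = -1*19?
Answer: 1071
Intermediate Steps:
Z(Q) = Q**2/4 (Z(Q) = (Q*Q)/4 = Q**2/4)
d = -3 (d = -5 + 2 = -3)
s = -21 (s = -2 - 1*19 = -2 - 19 = -21)
((21 - Z(y))*S(d))*s = ((21 - 4**2/4)*(-3))*(-21) = ((21 - 16/4)*(-3))*(-21) = ((21 - 1*4)*(-3))*(-21) = ((21 - 4)*(-3))*(-21) = (17*(-3))*(-21) = -51*(-21) = 1071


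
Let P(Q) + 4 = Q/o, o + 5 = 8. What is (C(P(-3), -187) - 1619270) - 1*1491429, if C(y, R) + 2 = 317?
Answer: -3110384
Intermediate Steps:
o = 3 (o = -5 + 8 = 3)
P(Q) = -4 + Q/3
C(y, R) = 315 (C(y, R) = -2 + 317 = 315)
(C(P(-3), -187) - 1619270) - 1*1491429 = (315 - 1619270) - 1*1491429 = -1618955 - 1491429 = -3110384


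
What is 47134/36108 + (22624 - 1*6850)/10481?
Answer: 531789523/189223974 ≈ 2.8104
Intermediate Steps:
47134/36108 + (22624 - 1*6850)/10481 = 47134*(1/36108) + (22624 - 6850)*(1/10481) = 23567/18054 + 15774*(1/10481) = 23567/18054 + 15774/10481 = 531789523/189223974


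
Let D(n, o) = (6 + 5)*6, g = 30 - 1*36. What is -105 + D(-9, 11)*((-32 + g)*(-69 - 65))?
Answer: 335967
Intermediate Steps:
g = -6 (g = 30 - 36 = -6)
D(n, o) = 66 (D(n, o) = 11*6 = 66)
-105 + D(-9, 11)*((-32 + g)*(-69 - 65)) = -105 + 66*((-32 - 6)*(-69 - 65)) = -105 + 66*(-38*(-134)) = -105 + 66*5092 = -105 + 336072 = 335967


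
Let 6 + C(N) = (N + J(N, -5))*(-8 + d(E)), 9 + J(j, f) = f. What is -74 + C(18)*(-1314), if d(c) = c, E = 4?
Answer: 28834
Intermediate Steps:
J(j, f) = -9 + f
C(N) = 50 - 4*N (C(N) = -6 + (N + (-9 - 5))*(-8 + 4) = -6 + (N - 14)*(-4) = -6 + (-14 + N)*(-4) = -6 + (56 - 4*N) = 50 - 4*N)
-74 + C(18)*(-1314) = -74 + (50 - 4*18)*(-1314) = -74 + (50 - 72)*(-1314) = -74 - 22*(-1314) = -74 + 28908 = 28834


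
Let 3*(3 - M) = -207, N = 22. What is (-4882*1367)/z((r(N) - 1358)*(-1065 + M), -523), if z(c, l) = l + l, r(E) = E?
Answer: 3336847/523 ≈ 6380.2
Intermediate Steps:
M = 72 (M = 3 - ⅓*(-207) = 3 + 69 = 72)
z(c, l) = 2*l
(-4882*1367)/z((r(N) - 1358)*(-1065 + M), -523) = (-4882*1367)/((2*(-523))) = -6673694/(-1046) = -6673694*(-1/1046) = 3336847/523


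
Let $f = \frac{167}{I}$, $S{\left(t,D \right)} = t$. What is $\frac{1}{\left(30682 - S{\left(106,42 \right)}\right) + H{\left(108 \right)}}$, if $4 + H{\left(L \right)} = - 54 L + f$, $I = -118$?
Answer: $\frac{118}{2919153} \approx 4.0423 \cdot 10^{-5}$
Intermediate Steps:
$f = - \frac{167}{118}$ ($f = \frac{167}{-118} = 167 \left(- \frac{1}{118}\right) = - \frac{167}{118} \approx -1.4153$)
$H{\left(L \right)} = - \frac{639}{118} - 54 L$ ($H{\left(L \right)} = -4 - \left(\frac{167}{118} + 54 L\right) = - \frac{639}{118} - 54 L$)
$\frac{1}{\left(30682 - S{\left(106,42 \right)}\right) + H{\left(108 \right)}} = \frac{1}{\left(30682 - 106\right) - \frac{688815}{118}} = \frac{1}{30576 - \frac{688815}{118}} = \frac{1}{\frac{2919153}{118}} = \frac{118}{2919153}$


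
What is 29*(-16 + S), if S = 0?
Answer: -464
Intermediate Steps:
29*(-16 + S) = 29*(-16 + 0) = 29*(-16) = -464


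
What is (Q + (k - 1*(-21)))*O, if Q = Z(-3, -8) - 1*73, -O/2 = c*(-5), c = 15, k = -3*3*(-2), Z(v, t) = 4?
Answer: -4500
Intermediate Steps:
k = 18 (k = -9*(-2) = 18)
O = 150 (O = -30*(-5) = -2*(-75) = 150)
Q = -69 (Q = 4 - 1*73 = 4 - 73 = -69)
(Q + (k - 1*(-21)))*O = (-69 + (18 - 1*(-21)))*150 = (-69 + (18 + 21))*150 = (-69 + 39)*150 = -30*150 = -4500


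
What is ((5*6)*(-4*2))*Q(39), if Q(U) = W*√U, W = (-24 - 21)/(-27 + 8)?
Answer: -10800*√39/19 ≈ -3549.8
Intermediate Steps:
W = 45/19 (W = -45/(-19) = -45*(-1/19) = 45/19 ≈ 2.3684)
Q(U) = 45*√U/19
((5*6)*(-4*2))*Q(39) = ((5*6)*(-4*2))*(45*√39/19) = (30*(-8))*(45*√39/19) = -10800*√39/19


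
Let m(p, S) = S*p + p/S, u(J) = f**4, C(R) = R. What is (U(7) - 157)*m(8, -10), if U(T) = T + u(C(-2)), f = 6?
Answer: -462984/5 ≈ -92597.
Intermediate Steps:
u(J) = 1296 (u(J) = 6**4 = 1296)
U(T) = 1296 + T (U(T) = T + 1296 = 1296 + T)
(U(7) - 157)*m(8, -10) = ((1296 + 7) - 157)*(-10*8 + 8/(-10)) = (1303 - 157)*(-80 + 8*(-1/10)) = 1146*(-80 - 4/5) = 1146*(-404/5) = -462984/5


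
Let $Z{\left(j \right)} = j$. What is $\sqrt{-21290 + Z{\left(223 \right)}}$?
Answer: $i \sqrt{21067} \approx 145.14 i$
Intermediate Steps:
$\sqrt{-21290 + Z{\left(223 \right)}} = \sqrt{-21290 + 223} = \sqrt{-21067} = i \sqrt{21067}$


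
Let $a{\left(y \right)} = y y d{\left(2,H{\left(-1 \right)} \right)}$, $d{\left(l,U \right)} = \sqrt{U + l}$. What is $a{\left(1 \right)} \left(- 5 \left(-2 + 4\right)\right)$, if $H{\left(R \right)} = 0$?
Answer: $- 10 \sqrt{2} \approx -14.142$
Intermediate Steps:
$a{\left(y \right)} = \sqrt{2} y^{2}$ ($a{\left(y \right)} = y y \sqrt{0 + 2} = y^{2} \sqrt{2} = \sqrt{2} y^{2}$)
$a{\left(1 \right)} \left(- 5 \left(-2 + 4\right)\right) = \sqrt{2} \cdot 1^{2} \left(- 5 \left(-2 + 4\right)\right) = \sqrt{2} \cdot 1 \left(\left(-5\right) 2\right) = \sqrt{2} \left(-10\right) = - 10 \sqrt{2}$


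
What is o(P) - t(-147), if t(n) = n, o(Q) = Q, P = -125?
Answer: 22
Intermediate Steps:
o(P) - t(-147) = -125 - 1*(-147) = -125 + 147 = 22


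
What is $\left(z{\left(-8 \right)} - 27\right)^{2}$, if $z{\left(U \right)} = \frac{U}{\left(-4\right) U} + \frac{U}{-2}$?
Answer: $\frac{8649}{16} \approx 540.56$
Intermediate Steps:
$z{\left(U \right)} = - \frac{1}{4} - \frac{U}{2}$ ($z{\left(U \right)} = U \left(- \frac{1}{4 U}\right) + U \left(- \frac{1}{2}\right) = - \frac{1}{4} - \frac{U}{2}$)
$\left(z{\left(-8 \right)} - 27\right)^{2} = \left(\left(- \frac{1}{4} - -4\right) - 27\right)^{2} = \left(\left(- \frac{1}{4} + 4\right) - 27\right)^{2} = \left(\frac{15}{4} - 27\right)^{2} = \left(- \frac{93}{4}\right)^{2} = \frac{8649}{16}$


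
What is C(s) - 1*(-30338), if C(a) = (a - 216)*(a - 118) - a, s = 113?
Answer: 30740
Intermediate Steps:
C(a) = -a + (-216 + a)*(-118 + a) (C(a) = (-216 + a)*(-118 + a) - a = -a + (-216 + a)*(-118 + a))
C(s) - 1*(-30338) = (25488 + 113² - 335*113) - 1*(-30338) = (25488 + 12769 - 37855) + 30338 = 402 + 30338 = 30740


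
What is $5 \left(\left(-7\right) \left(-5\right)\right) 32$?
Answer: $5600$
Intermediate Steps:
$5 \left(\left(-7\right) \left(-5\right)\right) 32 = 5 \cdot 35 \cdot 32 = 175 \cdot 32 = 5600$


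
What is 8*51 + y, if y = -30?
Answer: 378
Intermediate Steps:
8*51 + y = 8*51 - 30 = 408 - 30 = 378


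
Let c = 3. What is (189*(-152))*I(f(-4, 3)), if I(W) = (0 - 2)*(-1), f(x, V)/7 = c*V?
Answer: -57456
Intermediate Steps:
f(x, V) = 21*V (f(x, V) = 7*(3*V) = 21*V)
I(W) = 2 (I(W) = -2*(-1) = 2)
(189*(-152))*I(f(-4, 3)) = (189*(-152))*2 = -28728*2 = -57456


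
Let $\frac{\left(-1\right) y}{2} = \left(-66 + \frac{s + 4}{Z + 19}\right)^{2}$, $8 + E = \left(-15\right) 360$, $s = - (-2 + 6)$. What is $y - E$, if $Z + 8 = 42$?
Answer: $-3304$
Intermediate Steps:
$Z = 34$ ($Z = -8 + 42 = 34$)
$s = -4$ ($s = \left(-1\right) 4 = -4$)
$E = -5408$ ($E = -8 - 5400 = -5408$)
$y = -8712$ ($y = - 2 \left(-66 + \frac{-4 + 4}{34 + 19}\right)^{2} = - 2 \left(-66 + \frac{0}{53}\right)^{2} = - 2 \left(-66 + 0 \cdot \frac{1}{53}\right)^{2} = - 2 \left(-66 + 0\right)^{2} = - 2 \left(-66\right)^{2} = \left(-2\right) 4356 = -8712$)
$y - E = -8712 - -5408 = -8712 + 5408 = -3304$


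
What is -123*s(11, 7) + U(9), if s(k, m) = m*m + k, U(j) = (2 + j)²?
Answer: -7259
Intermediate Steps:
s(k, m) = k + m² (s(k, m) = m² + k = k + m²)
-123*s(11, 7) + U(9) = -123*(11 + 7²) + (2 + 9)² = -123*(11 + 49) + 11² = -123*60 + 121 = -7380 + 121 = -7259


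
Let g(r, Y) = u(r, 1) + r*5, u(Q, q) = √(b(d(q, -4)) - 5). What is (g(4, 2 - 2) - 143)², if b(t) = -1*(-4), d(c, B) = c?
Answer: (123 - I)² ≈ 15128.0 - 246.0*I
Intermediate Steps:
b(t) = 4
u(Q, q) = I (u(Q, q) = √(4 - 5) = √(-1) = I)
g(r, Y) = I + 5*r (g(r, Y) = I + r*5 = I + 5*r)
(g(4, 2 - 2) - 143)² = ((I + 5*4) - 143)² = ((I + 20) - 143)² = ((20 + I) - 143)² = (-123 + I)²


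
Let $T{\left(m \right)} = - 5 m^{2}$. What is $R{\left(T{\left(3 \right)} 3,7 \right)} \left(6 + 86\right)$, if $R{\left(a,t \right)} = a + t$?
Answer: $-11776$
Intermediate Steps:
$R{\left(T{\left(3 \right)} 3,7 \right)} \left(6 + 86\right) = \left(- 5 \cdot 3^{2} \cdot 3 + 7\right) \left(6 + 86\right) = \left(\left(-5\right) 9 \cdot 3 + 7\right) 92 = \left(\left(-45\right) 3 + 7\right) 92 = \left(-135 + 7\right) 92 = \left(-128\right) 92 = -11776$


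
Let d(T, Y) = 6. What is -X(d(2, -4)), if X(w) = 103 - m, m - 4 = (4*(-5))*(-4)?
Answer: -19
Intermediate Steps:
m = 84 (m = 4 + (4*(-5))*(-4) = 4 - 20*(-4) = 4 + 80 = 84)
X(w) = 19 (X(w) = 103 - 1*84 = 103 - 84 = 19)
-X(d(2, -4)) = -1*19 = -19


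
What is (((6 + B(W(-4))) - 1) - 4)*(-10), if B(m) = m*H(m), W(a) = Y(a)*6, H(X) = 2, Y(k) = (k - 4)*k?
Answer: -3850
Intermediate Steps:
Y(k) = k*(-4 + k) (Y(k) = (-4 + k)*k = k*(-4 + k))
W(a) = 6*a*(-4 + a) (W(a) = (a*(-4 + a))*6 = 6*a*(-4 + a))
B(m) = 2*m (B(m) = m*2 = 2*m)
(((6 + B(W(-4))) - 1) - 4)*(-10) = (((6 + 2*(6*(-4)*(-4 - 4))) - 1) - 4)*(-10) = (((6 + 2*(6*(-4)*(-8))) - 1) - 4)*(-10) = (((6 + 2*192) - 1) - 4)*(-10) = (((6 + 384) - 1) - 4)*(-10) = ((390 - 1) - 4)*(-10) = (389 - 4)*(-10) = 385*(-10) = -3850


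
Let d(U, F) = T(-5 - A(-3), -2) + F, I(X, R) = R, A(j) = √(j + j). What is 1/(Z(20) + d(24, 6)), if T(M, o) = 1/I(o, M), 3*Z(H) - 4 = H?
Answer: 143/1979 - I*√6/5937 ≈ 0.072259 - 0.00041258*I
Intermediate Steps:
A(j) = √2*√j (A(j) = √(2*j) = √2*√j)
Z(H) = 4/3 + H/3
T(M, o) = 1/M
d(U, F) = F + 1/(-5 - I*√6) (d(U, F) = 1/(-5 - √2*√(-3)) + F = 1/(-5 - √2*I*√3) + F = 1/(-5 - I*√6) + F = F + 1/(-5 - I*√6))
1/(Z(20) + d(24, 6)) = 1/((4/3 + (⅓)*20) + (-5/31 + 6 + I*√6/31)) = 1/((4/3 + 20/3) + (181/31 + I*√6/31)) = 1/(8 + (181/31 + I*√6/31)) = 1/(429/31 + I*√6/31)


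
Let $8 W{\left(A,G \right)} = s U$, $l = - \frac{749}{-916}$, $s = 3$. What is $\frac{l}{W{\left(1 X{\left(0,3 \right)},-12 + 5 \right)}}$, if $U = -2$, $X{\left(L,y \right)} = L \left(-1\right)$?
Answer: $- \frac{749}{687} \approx -1.0902$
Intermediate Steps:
$X{\left(L,y \right)} = - L$
$l = \frac{749}{916}$ ($l = \left(-749\right) \left(- \frac{1}{916}\right) = \frac{749}{916} \approx 0.81769$)
$W{\left(A,G \right)} = - \frac{3}{4}$ ($W{\left(A,G \right)} = \frac{3 \left(-2\right)}{8} = \frac{1}{8} \left(-6\right) = - \frac{3}{4}$)
$\frac{l}{W{\left(1 X{\left(0,3 \right)},-12 + 5 \right)}} = \frac{749}{916 \left(- \frac{3}{4}\right)} = \frac{749}{916} \left(- \frac{4}{3}\right) = - \frac{749}{687}$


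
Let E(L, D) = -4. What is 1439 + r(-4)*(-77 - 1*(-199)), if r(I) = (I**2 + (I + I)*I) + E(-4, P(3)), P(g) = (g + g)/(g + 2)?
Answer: 6807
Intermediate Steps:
P(g) = 2*g/(2 + g) (P(g) = (2*g)/(2 + g) = 2*g/(2 + g))
r(I) = -4 + 3*I**2 (r(I) = (I**2 + (I + I)*I) - 4 = (I**2 + (2*I)*I) - 4 = (I**2 + 2*I**2) - 4 = 3*I**2 - 4 = -4 + 3*I**2)
1439 + r(-4)*(-77 - 1*(-199)) = 1439 + (-4 + 3*(-4)**2)*(-77 - 1*(-199)) = 1439 + (-4 + 3*16)*(-77 + 199) = 1439 + (-4 + 48)*122 = 1439 + 44*122 = 1439 + 5368 = 6807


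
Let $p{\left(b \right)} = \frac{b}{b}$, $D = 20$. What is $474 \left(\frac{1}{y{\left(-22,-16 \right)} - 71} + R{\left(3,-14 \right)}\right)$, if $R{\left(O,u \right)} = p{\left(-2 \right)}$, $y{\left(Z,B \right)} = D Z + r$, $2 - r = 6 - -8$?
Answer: $\frac{247428}{523} \approx 473.09$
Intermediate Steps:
$r = -12$ ($r = 2 - \left(6 - -8\right) = 2 - \left(6 + 8\right) = 2 - 14 = -12$)
$p{\left(b \right)} = 1$
$y{\left(Z,B \right)} = -12 + 20 Z$ ($y{\left(Z,B \right)} = 20 Z - 12 = -12 + 20 Z$)
$R{\left(O,u \right)} = 1$
$474 \left(\frac{1}{y{\left(-22,-16 \right)} - 71} + R{\left(3,-14 \right)}\right) = 474 \left(\frac{1}{\left(-12 + 20 \left(-22\right)\right) - 71} + 1\right) = 474 \left(\frac{1}{\left(-12 - 440\right) - 71} + 1\right) = 474 \left(\frac{1}{-452 - 71} + 1\right) = 474 \left(\frac{1}{-523} + 1\right) = 474 \left(- \frac{1}{523} + 1\right) = 474 \cdot \frac{522}{523} = \frac{247428}{523}$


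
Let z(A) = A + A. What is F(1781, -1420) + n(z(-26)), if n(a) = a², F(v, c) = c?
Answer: 1284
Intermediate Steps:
z(A) = 2*A
F(1781, -1420) + n(z(-26)) = -1420 + (2*(-26))² = -1420 + (-52)² = -1420 + 2704 = 1284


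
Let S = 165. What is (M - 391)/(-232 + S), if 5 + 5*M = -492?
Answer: 2452/335 ≈ 7.3194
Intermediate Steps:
M = -497/5 (M = -1 + (⅕)*(-492) = -1 - 492/5 = -497/5 ≈ -99.400)
(M - 391)/(-232 + S) = (-497/5 - 391)/(-232 + 165) = -2452/5/(-67) = -2452/5*(-1/67) = 2452/335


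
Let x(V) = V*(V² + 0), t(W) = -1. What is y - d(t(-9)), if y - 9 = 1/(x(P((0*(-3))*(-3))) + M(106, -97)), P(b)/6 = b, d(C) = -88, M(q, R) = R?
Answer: 9408/97 ≈ 96.990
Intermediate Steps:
P(b) = 6*b
x(V) = V³ (x(V) = V*V² = V³)
y = 872/97 (y = 9 + 1/((6*((0*(-3))*(-3)))³ - 97) = 9 + 1/((6*(0*(-3)))³ - 97) = 9 + 1/((6*0)³ - 97) = 9 + 1/(0³ - 97) = 9 + 1/(0 - 97) = 9 + 1/(-97) = 9 - 1/97 = 872/97 ≈ 8.9897)
y - d(t(-9)) = 872/97 - 1*(-88) = 872/97 + 88 = 9408/97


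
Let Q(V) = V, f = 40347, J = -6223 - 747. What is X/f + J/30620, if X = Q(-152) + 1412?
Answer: -2695971/13726946 ≈ -0.19640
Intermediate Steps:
J = -6970
X = 1260 (X = -152 + 1412 = 1260)
X/f + J/30620 = 1260/40347 - 6970/30620 = 1260*(1/40347) - 6970*1/30620 = 140/4483 - 697/3062 = -2695971/13726946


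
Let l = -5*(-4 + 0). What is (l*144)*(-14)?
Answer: -40320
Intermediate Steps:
l = 20 (l = -5*(-4) = 20)
(l*144)*(-14) = (20*144)*(-14) = 2880*(-14) = -40320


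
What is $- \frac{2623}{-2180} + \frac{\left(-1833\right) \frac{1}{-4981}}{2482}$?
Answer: $\frac{16215865253}{13475497780} \approx 1.2034$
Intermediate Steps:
$- \frac{2623}{-2180} + \frac{\left(-1833\right) \frac{1}{-4981}}{2482} = \left(-2623\right) \left(- \frac{1}{2180}\right) + \left(-1833\right) \left(- \frac{1}{4981}\right) \frac{1}{2482} = \frac{2623}{2180} + \frac{1833}{4981} \cdot \frac{1}{2482} = \frac{2623}{2180} + \frac{1833}{12362842} = \frac{16215865253}{13475497780}$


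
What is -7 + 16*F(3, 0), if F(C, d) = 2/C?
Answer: 11/3 ≈ 3.6667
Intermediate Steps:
-7 + 16*F(3, 0) = -7 + 16*(2/3) = -7 + 32/3 = 11/3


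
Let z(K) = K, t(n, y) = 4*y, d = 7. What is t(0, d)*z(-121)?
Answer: -3388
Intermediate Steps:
t(0, d)*z(-121) = (4*7)*(-121) = 28*(-121) = -3388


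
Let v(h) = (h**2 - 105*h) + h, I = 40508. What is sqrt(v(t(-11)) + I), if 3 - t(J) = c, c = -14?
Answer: sqrt(39029) ≈ 197.56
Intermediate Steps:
t(J) = 17 (t(J) = 3 - 1*(-14) = 3 + 14 = 17)
v(h) = h**2 - 104*h
sqrt(v(t(-11)) + I) = sqrt(17*(-104 + 17) + 40508) = sqrt(17*(-87) + 40508) = sqrt(-1479 + 40508) = sqrt(39029)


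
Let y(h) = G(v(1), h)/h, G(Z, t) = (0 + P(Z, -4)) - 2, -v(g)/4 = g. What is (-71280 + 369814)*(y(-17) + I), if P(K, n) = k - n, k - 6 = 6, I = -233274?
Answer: -1183887924848/17 ≈ -6.9641e+10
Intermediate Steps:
k = 12 (k = 6 + 6 = 12)
P(K, n) = 12 - n
v(g) = -4*g
G(Z, t) = 14 (G(Z, t) = (0 + (12 - 1*(-4))) - 2 = (0 + (12 + 4)) - 2 = (0 + 16) - 2 = 16 - 2 = 14)
y(h) = 14/h
(-71280 + 369814)*(y(-17) + I) = (-71280 + 369814)*(14/(-17) - 233274) = 298534*(14*(-1/17) - 233274) = 298534*(-14/17 - 233274) = 298534*(-3965672/17) = -1183887924848/17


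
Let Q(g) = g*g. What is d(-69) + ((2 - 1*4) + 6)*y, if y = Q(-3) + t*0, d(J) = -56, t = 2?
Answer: -20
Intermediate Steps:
Q(g) = g**2
y = 9 (y = (-3)**2 + 2*0 = 9 + 0 = 9)
d(-69) + ((2 - 1*4) + 6)*y = -56 + ((2 - 1*4) + 6)*9 = -56 + ((2 - 4) + 6)*9 = -56 + (-2 + 6)*9 = -56 + 4*9 = -56 + 36 = -20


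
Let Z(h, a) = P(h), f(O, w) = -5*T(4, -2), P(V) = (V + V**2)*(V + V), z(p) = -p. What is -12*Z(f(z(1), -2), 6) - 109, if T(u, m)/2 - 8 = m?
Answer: 5097491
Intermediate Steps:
T(u, m) = 16 + 2*m
P(V) = 2*V*(V + V**2) (P(V) = (V + V**2)*(2*V) = 2*V*(V + V**2))
f(O, w) = -60 (f(O, w) = -5*(16 + 2*(-2)) = -5*(16 - 4) = -5*12 = -60)
Z(h, a) = 2*h**2*(1 + h)
-12*Z(f(z(1), -2), 6) - 109 = -24*(-60)**2*(1 - 60) - 109 = -24*3600*(-59) - 109 = -12*(-424800) - 109 = 5097600 - 109 = 5097491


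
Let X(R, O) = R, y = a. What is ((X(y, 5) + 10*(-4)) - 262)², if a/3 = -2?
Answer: 94864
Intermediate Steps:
a = -6 (a = 3*(-2) = -6)
y = -6
((X(y, 5) + 10*(-4)) - 262)² = ((-6 + 10*(-4)) - 262)² = ((-6 - 40) - 262)² = (-46 - 262)² = (-308)² = 94864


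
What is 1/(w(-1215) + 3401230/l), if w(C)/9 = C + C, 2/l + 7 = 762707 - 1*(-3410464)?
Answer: 1/7096945273990 ≈ 1.4091e-13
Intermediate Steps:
l = 1/2086582 (l = 2/(-7 + (762707 - 1*(-3410464))) = 2/(-7 + (762707 + 3410464)) = 2/(-7 + 4173171) = 2/4173164 = 2*(1/4173164) = 1/2086582 ≈ 4.7925e-7)
w(C) = 18*C (w(C) = 9*(C + C) = 9*(2*C) = 18*C)
1/(w(-1215) + 3401230/l) = 1/(18*(-1215) + 3401230/(1/2086582)) = 1/(-21870 + 3401230*2086582) = 1/(-21870 + 7096945295860) = 1/7096945273990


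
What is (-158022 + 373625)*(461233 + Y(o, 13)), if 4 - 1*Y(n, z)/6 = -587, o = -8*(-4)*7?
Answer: 100207746737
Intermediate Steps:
o = 224 (o = 32*7 = 224)
Y(n, z) = 3546 (Y(n, z) = 24 - 6*(-587) = 24 + 3522 = 3546)
(-158022 + 373625)*(461233 + Y(o, 13)) = (-158022 + 373625)*(461233 + 3546) = 215603*464779 = 100207746737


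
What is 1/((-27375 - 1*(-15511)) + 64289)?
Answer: 1/52425 ≈ 1.9075e-5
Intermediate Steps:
1/((-27375 - 1*(-15511)) + 64289) = 1/((-27375 + 15511) + 64289) = 1/(-11864 + 64289) = 1/52425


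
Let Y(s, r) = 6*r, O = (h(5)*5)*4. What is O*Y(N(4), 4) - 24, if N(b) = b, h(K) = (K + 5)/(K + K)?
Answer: 456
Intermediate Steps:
h(K) = (5 + K)/(2*K) (h(K) = (5 + K)/((2*K)) = (5 + K)*(1/(2*K)) = (5 + K)/(2*K))
O = 20 (O = (((½)*(5 + 5)/5)*5)*4 = (((½)*(⅕)*10)*5)*4 = (1*5)*4 = 5*4 = 20)
O*Y(N(4), 4) - 24 = 20*(6*4) - 24 = 20*24 - 24 = 480 - 24 = 456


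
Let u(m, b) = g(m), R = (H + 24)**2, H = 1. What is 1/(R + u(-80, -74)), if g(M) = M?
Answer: 1/545 ≈ 0.0018349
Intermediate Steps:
R = 625 (R = (1 + 24)**2 = 25**2 = 625)
u(m, b) = m
1/(R + u(-80, -74)) = 1/(625 - 80) = 1/545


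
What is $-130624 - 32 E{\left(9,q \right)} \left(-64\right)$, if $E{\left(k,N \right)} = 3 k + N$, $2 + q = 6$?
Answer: $-67136$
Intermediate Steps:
$q = 4$ ($q = -2 + 6 = 4$)
$E{\left(k,N \right)} = N + 3 k$
$-130624 - 32 E{\left(9,q \right)} \left(-64\right) = -130624 - 32 \left(4 + 3 \cdot 9\right) \left(-64\right) = -130624 - 32 \left(4 + 27\right) \left(-64\right) = -130624 - 32 \cdot 31 \left(-64\right) = -130624 - 992 \left(-64\right) = -130624 - -63488 = -130624 + 63488 = -67136$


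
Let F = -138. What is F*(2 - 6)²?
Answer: -2208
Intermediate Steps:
F*(2 - 6)² = -138*(2 - 6)² = -138*(-4)² = -138*16 = -2208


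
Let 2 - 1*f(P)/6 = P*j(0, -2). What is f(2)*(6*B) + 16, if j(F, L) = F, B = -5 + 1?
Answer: -272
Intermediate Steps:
B = -4
f(P) = 12 (f(P) = 12 - 6*P*0 = 12 - 6*0 = 12 + 0 = 12)
f(2)*(6*B) + 16 = 12*(6*(-4)) + 16 = 12*(-24) + 16 = -288 + 16 = -272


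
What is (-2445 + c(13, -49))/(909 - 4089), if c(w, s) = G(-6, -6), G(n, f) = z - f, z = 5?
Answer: 1217/1590 ≈ 0.76541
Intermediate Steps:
G(n, f) = 5 - f
c(w, s) = 11 (c(w, s) = 5 - 1*(-6) = 5 + 6 = 11)
(-2445 + c(13, -49))/(909 - 4089) = (-2445 + 11)/(909 - 4089) = -2434/(-3180) = -2434*(-1/3180) = 1217/1590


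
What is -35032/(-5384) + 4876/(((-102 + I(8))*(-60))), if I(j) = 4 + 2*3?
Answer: 298409/40380 ≈ 7.3900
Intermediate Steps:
I(j) = 10 (I(j) = 4 + 6 = 10)
-35032/(-5384) + 4876/(((-102 + I(8))*(-60))) = -35032/(-5384) + 4876/(((-102 + 10)*(-60))) = -35032*(-1/5384) + 4876/((-92*(-60))) = 4379/673 + 4876/5520 = 4379/673 + 4876*(1/5520) = 4379/673 + 53/60 = 298409/40380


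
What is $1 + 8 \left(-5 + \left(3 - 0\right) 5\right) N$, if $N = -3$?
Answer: $-239$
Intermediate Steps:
$1 + 8 \left(-5 + \left(3 - 0\right) 5\right) N = 1 + 8 \left(-5 + \left(3 - 0\right) 5\right) \left(-3\right) = 1 + 8 \left(-5 + \left(3 + 0\right) 5\right) \left(-3\right) = 1 + 8 \left(-5 + 3 \cdot 5\right) \left(-3\right) = 1 + 8 \left(-5 + 15\right) \left(-3\right) = 1 + 8 \cdot 10 \left(-3\right) = 1 + 8 \left(-30\right) = 1 - 240 = -239$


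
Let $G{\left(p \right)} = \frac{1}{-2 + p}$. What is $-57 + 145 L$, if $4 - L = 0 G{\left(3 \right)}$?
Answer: $523$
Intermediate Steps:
$L = 4$ ($L = 4 - \frac{0}{-2 + 3} = 4 - \frac{0}{1} = 4 - 0 \cdot 1 = 4 - 0 = 4 + 0 = 4$)
$-57 + 145 L = -57 + 145 \cdot 4 = -57 + 580 = 523$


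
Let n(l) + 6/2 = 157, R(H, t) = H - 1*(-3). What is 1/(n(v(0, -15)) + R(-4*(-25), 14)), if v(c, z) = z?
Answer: 1/257 ≈ 0.0038911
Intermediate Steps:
R(H, t) = 3 + H (R(H, t) = H + 3 = 3 + H)
n(l) = 154 (n(l) = -3 + 157 = 154)
1/(n(v(0, -15)) + R(-4*(-25), 14)) = 1/(154 + (3 - 4*(-25))) = 1/(154 + (3 + 100)) = 1/(154 + 103) = 1/257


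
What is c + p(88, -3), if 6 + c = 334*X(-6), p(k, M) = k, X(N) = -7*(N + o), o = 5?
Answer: 2420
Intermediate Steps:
X(N) = -35 - 7*N (X(N) = -7*(N + 5) = -7*(5 + N) = -35 - 7*N)
c = 2332 (c = -6 + 334*(-35 - 7*(-6)) = -6 + 334*(-35 + 42) = -6 + 334*7 = -6 + 2338 = 2332)
c + p(88, -3) = 2332 + 88 = 2420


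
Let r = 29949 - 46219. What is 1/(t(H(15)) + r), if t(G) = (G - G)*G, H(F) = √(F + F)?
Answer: -1/16270 ≈ -6.1463e-5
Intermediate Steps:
H(F) = √2*√F (H(F) = √(2*F) = √2*√F)
t(G) = 0 (t(G) = 0*G = 0)
r = -16270
1/(t(H(15)) + r) = 1/(0 - 16270) = 1/(-16270) = -1/16270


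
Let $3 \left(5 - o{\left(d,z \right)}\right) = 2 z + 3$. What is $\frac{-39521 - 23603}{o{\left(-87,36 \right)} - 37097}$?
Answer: $\frac{63124}{37117} \approx 1.7007$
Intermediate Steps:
$o{\left(d,z \right)} = 4 - \frac{2 z}{3}$ ($o{\left(d,z \right)} = 5 - \frac{2 z + 3}{3} = 5 - \frac{3 + 2 z}{3} = 5 - \left(1 + \frac{2 z}{3}\right) = 4 - \frac{2 z}{3}$)
$\frac{-39521 - 23603}{o{\left(-87,36 \right)} - 37097} = \frac{-39521 - 23603}{\left(4 - 24\right) - 37097} = - \frac{63124}{\left(4 - 24\right) - 37097} = - \frac{63124}{-20 - 37097} = - \frac{63124}{-37117} = \left(-63124\right) \left(- \frac{1}{37117}\right) = \frac{63124}{37117}$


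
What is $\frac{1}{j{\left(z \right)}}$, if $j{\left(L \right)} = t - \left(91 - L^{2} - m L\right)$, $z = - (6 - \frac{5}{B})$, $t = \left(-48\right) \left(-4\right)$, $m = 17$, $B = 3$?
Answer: $\frac{9}{415} \approx 0.021687$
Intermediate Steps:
$t = 192$
$z = - \frac{13}{3}$ ($z = - (6 - \frac{5}{3}) = \left(-1\right) \frac{13}{3} = - \frac{13}{3} \approx -4.3333$)
$j{\left(L \right)} = 101 + L^{2} + 17 L$ ($j{\left(L \right)} = 192 - \left(91 - L^{2} - 17 L\right) = 192 + \left(-91 + L^{2} + 17 L\right) = 101 + L^{2} + 17 L$)
$\frac{1}{j{\left(z \right)}} = \frac{1}{101 + \left(- \frac{13}{3}\right)^{2} + 17 \left(- \frac{13}{3}\right)} = \frac{1}{101 + \frac{169}{9} - \frac{221}{3}} = \frac{1}{\frac{415}{9}} = \frac{9}{415}$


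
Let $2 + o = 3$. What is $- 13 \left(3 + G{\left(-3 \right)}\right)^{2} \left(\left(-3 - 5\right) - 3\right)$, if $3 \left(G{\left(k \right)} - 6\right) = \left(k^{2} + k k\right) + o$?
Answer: $\frac{302588}{9} \approx 33621.0$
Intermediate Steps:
$o = 1$ ($o = -2 + 3 = 1$)
$G{\left(k \right)} = \frac{19}{3} + \frac{2 k^{2}}{3}$ ($G{\left(k \right)} = 6 + \frac{\left(k^{2} + k k\right) + 1}{3} = 6 + \frac{\left(k^{2} + k^{2}\right) + 1}{3} = 6 + \frac{2 k^{2} + 1}{3} = 6 + \frac{1 + 2 k^{2}}{3} = 6 + \left(\frac{1}{3} + \frac{2 k^{2}}{3}\right) = \frac{19}{3} + \frac{2 k^{2}}{3}$)
$- 13 \left(3 + G{\left(-3 \right)}\right)^{2} \left(\left(-3 - 5\right) - 3\right) = - 13 \left(3 + \left(\frac{19}{3} + \frac{2 \left(-3\right)^{2}}{3}\right)\right)^{2} \left(\left(-3 - 5\right) - 3\right) = - 13 \left(3 + \left(\frac{19}{3} + \frac{2}{3} \cdot 9\right)\right)^{2} \left(-8 - 3\right) = - 13 \left(3 + \left(\frac{19}{3} + 6\right)\right)^{2} \left(-11\right) = - 13 \left(3 + \frac{37}{3}\right)^{2} \left(-11\right) = - 13 \left(\frac{46}{3}\right)^{2} \left(-11\right) = \left(-13\right) \frac{2116}{9} \left(-11\right) = \left(- \frac{27508}{9}\right) \left(-11\right) = \frac{302588}{9}$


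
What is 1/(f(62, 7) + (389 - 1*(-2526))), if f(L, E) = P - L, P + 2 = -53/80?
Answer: 80/228027 ≈ 0.00035084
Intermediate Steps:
P = -213/80 (P = -2 - 53/80 = -213/80 ≈ -2.6625)
f(L, E) = -213/80 - L
1/(f(62, 7) + (389 - 1*(-2526))) = 1/((-213/80 - 1*62) + (389 - 1*(-2526))) = 1/((-213/80 - 62) + (389 + 2526)) = 1/(-5173/80 + 2915) = 1/(228027/80) = 80/228027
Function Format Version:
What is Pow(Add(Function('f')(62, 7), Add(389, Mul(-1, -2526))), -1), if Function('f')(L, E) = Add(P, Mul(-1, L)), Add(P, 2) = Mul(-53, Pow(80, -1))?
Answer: Rational(80, 228027) ≈ 0.00035084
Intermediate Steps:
P = Rational(-213, 80) (P = Add(-2, Mul(-53, Pow(80, -1))) = Add(-2, Mul(-53, Rational(1, 80))) = Add(-2, Rational(-53, 80)) = Rational(-213, 80) ≈ -2.6625)
Function('f')(L, E) = Add(Rational(-213, 80), Mul(-1, L))
Pow(Add(Function('f')(62, 7), Add(389, Mul(-1, -2526))), -1) = Pow(Add(Add(Rational(-213, 80), Mul(-1, 62)), Add(389, Mul(-1, -2526))), -1) = Pow(Add(Add(Rational(-213, 80), -62), Add(389, 2526)), -1) = Pow(Add(Rational(-5173, 80), 2915), -1) = Pow(Rational(228027, 80), -1) = Rational(80, 228027)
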